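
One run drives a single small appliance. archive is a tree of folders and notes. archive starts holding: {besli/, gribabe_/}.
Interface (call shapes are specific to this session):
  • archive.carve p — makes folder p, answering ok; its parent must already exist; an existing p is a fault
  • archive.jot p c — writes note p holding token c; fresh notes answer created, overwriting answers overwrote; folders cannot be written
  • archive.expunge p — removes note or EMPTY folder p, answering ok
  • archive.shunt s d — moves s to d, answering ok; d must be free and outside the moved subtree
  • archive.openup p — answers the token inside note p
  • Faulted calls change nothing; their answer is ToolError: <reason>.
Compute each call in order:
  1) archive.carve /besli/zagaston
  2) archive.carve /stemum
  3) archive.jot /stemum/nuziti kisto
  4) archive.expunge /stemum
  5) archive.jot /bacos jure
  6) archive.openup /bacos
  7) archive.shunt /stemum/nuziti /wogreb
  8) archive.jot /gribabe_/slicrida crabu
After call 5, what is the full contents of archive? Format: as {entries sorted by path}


% carve p: /besli/zagaston
= ok
% carve p: /stemum
= ok
% jot p: /stemum/nuziti c: kisto
= created
% expunge p: /stemum
= ToolError: not empty
% jot p: /bacos c: jure
= created
% openup p: /bacos
= jure
% shunt s: /stemum/nuziti d: /wogreb
= ok
% jot p: /gribabe_/slicrida c: crabu
= created

Answer: {bacos=jure, besli/, besli/zagaston/, gribabe_/, stemum/, stemum/nuziti=kisto}


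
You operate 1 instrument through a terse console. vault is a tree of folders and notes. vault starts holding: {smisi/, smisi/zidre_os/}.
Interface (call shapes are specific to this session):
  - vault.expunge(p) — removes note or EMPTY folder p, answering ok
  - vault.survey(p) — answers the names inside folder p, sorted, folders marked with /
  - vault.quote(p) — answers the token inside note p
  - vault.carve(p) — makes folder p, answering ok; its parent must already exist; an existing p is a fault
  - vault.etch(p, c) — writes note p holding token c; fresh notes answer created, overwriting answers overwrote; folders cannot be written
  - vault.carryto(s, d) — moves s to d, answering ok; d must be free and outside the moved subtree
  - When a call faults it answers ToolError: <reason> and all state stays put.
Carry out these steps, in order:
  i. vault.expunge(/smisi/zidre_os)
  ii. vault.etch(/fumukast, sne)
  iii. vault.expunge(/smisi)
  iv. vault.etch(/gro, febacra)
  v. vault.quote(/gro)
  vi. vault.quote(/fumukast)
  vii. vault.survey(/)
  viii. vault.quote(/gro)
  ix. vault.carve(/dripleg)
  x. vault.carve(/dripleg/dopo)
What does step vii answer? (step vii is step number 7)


-> vault.expunge(p=/smisi/zidre_os)
<- ok
-> vault.etch(p=/fumukast, c=sne)
<- created
-> vault.expunge(p=/smisi)
<- ok
-> vault.etch(p=/gro, c=febacra)
<- created
-> vault.quote(p=/gro)
<- febacra
-> vault.quote(p=/fumukast)
<- sne
-> vault.survey(p=/)
<- [fumukast, gro]
-> vault.quote(p=/gro)
<- febacra
-> vault.carve(p=/dripleg)
<- ok
-> vault.carve(p=/dripleg/dopo)
<- ok

Answer: [fumukast, gro]


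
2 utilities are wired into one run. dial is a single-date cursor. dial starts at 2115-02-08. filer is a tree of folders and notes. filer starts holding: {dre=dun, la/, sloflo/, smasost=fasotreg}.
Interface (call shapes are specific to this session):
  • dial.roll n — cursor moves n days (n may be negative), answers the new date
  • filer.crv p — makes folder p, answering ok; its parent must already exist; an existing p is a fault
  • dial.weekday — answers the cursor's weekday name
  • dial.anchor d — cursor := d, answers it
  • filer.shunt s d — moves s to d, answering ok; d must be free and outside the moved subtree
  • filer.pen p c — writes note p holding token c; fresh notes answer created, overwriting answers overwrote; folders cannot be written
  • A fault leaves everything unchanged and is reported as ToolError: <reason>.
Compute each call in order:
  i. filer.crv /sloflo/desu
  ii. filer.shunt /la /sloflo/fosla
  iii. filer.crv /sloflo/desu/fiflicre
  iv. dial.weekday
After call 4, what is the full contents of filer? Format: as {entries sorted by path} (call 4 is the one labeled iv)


Answer: {dre=dun, sloflo/, sloflo/desu/, sloflo/desu/fiflicre/, sloflo/fosla/, smasost=fasotreg}

Derivation:
$ filer.crv /sloflo/desu
= ok
$ filer.shunt /la /sloflo/fosla
= ok
$ filer.crv /sloflo/desu/fiflicre
= ok
$ dial.weekday
= Friday


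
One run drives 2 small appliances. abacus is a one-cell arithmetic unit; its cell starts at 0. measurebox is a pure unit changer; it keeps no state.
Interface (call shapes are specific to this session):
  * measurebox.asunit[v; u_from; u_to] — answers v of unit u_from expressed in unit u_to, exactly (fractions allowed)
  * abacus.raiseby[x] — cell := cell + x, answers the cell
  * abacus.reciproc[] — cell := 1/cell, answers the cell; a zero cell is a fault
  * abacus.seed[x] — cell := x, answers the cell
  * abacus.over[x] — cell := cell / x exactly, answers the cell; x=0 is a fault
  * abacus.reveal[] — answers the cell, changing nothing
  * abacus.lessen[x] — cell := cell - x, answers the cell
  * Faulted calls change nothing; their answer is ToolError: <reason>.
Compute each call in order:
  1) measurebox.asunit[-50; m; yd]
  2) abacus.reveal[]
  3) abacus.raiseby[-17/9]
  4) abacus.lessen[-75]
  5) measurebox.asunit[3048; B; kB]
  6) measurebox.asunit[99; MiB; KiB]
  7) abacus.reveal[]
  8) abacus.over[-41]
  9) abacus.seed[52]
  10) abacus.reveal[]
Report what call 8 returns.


Answer: -658/369

Derivation:
! 1. measurebox.asunit(v=-50, u_from=m, u_to=yd) == -62500/1143
! 2. abacus.reveal() == 0
! 3. abacus.raiseby(x=-17/9) == -17/9
! 4. abacus.lessen(x=-75) == 658/9
! 5. measurebox.asunit(v=3048, u_from=B, u_to=kB) == 381/125
! 6. measurebox.asunit(v=99, u_from=MiB, u_to=KiB) == 101376
! 7. abacus.reveal() == 658/9
! 8. abacus.over(x=-41) == -658/369
! 9. abacus.seed(x=52) == 52
! 10. abacus.reveal() == 52


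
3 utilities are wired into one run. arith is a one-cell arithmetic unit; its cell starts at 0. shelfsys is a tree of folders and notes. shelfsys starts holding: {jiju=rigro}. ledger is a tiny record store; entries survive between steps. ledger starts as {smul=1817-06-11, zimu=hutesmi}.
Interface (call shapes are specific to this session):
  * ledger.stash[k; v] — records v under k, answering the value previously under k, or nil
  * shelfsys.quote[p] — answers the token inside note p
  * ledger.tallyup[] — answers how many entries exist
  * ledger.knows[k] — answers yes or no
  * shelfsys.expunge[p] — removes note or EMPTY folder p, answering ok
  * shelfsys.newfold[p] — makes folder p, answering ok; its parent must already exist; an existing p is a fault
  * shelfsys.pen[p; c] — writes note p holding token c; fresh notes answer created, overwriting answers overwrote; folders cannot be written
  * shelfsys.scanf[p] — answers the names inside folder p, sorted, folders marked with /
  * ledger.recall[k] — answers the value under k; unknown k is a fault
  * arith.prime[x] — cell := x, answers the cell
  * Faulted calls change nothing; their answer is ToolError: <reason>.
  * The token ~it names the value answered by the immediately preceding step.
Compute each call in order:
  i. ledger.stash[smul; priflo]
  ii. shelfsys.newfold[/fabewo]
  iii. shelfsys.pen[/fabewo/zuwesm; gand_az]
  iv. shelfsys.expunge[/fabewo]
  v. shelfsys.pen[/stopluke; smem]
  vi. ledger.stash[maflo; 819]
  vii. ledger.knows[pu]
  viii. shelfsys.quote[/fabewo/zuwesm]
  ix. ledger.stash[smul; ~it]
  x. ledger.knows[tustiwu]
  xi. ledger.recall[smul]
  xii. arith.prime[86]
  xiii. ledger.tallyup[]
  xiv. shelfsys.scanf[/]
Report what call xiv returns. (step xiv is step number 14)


Answer: [fabewo/, jiju, stopluke]

Derivation:
·→ ledger.stash(k: smul, v: priflo)
·← 1817-06-11
·→ shelfsys.newfold(p: /fabewo)
·← ok
·→ shelfsys.pen(p: /fabewo/zuwesm, c: gand_az)
·← created
·→ shelfsys.expunge(p: /fabewo)
·← ToolError: not empty
·→ shelfsys.pen(p: /stopluke, c: smem)
·← created
·→ ledger.stash(k: maflo, v: 819)
·← nil
·→ ledger.knows(k: pu)
·← no
·→ shelfsys.quote(p: /fabewo/zuwesm)
·← gand_az
·→ ledger.stash(k: smul, v: ~it)
·← priflo
·→ ledger.knows(k: tustiwu)
·← no
·→ ledger.recall(k: smul)
·← gand_az
·→ arith.prime(x: 86)
·← 86
·→ ledger.tallyup()
·← 3
·→ shelfsys.scanf(p: /)
·← [fabewo/, jiju, stopluke]


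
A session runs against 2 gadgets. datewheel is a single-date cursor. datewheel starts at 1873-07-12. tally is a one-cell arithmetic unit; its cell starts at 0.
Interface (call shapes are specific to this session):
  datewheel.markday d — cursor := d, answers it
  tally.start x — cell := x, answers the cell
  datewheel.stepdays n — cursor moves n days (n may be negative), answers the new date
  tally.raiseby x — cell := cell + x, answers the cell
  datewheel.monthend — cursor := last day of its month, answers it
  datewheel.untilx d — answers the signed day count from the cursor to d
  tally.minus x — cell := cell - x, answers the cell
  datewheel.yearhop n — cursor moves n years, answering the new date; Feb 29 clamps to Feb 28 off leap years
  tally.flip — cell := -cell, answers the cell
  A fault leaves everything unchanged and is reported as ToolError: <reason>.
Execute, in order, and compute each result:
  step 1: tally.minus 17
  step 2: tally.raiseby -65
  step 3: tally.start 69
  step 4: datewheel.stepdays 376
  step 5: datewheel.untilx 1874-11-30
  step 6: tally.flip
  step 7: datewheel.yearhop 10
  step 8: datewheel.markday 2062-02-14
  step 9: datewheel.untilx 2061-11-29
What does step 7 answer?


-- 1. tally.minus(x=17) -> -17
-- 2. tally.raiseby(x=-65) -> -82
-- 3. tally.start(x=69) -> 69
-- 4. datewheel.stepdays(n=376) -> 1874-07-23
-- 5. datewheel.untilx(d=1874-11-30) -> 130
-- 6. tally.flip() -> -69
-- 7. datewheel.yearhop(n=10) -> 1884-07-23
-- 8. datewheel.markday(d=2062-02-14) -> 2062-02-14
-- 9. datewheel.untilx(d=2061-11-29) -> -77

Answer: 1884-07-23


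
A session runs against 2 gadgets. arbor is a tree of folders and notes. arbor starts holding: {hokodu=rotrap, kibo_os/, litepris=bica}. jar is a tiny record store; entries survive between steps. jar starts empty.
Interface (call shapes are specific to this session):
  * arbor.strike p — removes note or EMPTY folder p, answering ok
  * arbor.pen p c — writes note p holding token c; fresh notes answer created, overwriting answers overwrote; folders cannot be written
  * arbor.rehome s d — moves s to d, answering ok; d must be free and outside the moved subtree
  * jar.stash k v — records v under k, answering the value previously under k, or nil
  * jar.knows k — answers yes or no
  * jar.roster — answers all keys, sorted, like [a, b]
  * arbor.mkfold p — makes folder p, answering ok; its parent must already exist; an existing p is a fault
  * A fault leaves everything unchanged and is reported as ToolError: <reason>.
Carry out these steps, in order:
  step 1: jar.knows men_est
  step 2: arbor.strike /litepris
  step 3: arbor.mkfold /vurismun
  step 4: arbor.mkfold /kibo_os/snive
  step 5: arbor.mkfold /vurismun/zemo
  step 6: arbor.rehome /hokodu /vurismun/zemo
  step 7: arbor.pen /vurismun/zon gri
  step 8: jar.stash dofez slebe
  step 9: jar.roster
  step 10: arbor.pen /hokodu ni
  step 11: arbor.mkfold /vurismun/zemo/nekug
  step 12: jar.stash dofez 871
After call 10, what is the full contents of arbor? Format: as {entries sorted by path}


Act: jar.knows[k=men_est]
Obs: no
Act: arbor.strike[p=/litepris]
Obs: ok
Act: arbor.mkfold[p=/vurismun]
Obs: ok
Act: arbor.mkfold[p=/kibo_os/snive]
Obs: ok
Act: arbor.mkfold[p=/vurismun/zemo]
Obs: ok
Act: arbor.rehome[s=/hokodu; d=/vurismun/zemo]
Obs: ToolError: exists
Act: arbor.pen[p=/vurismun/zon; c=gri]
Obs: created
Act: jar.stash[k=dofez; v=slebe]
Obs: nil
Act: jar.roster[]
Obs: [dofez]
Act: arbor.pen[p=/hokodu; c=ni]
Obs: overwrote
Act: arbor.mkfold[p=/vurismun/zemo/nekug]
Obs: ok
Act: jar.stash[k=dofez; v=871]
Obs: slebe

Answer: {hokodu=ni, kibo_os/, kibo_os/snive/, vurismun/, vurismun/zemo/, vurismun/zon=gri}


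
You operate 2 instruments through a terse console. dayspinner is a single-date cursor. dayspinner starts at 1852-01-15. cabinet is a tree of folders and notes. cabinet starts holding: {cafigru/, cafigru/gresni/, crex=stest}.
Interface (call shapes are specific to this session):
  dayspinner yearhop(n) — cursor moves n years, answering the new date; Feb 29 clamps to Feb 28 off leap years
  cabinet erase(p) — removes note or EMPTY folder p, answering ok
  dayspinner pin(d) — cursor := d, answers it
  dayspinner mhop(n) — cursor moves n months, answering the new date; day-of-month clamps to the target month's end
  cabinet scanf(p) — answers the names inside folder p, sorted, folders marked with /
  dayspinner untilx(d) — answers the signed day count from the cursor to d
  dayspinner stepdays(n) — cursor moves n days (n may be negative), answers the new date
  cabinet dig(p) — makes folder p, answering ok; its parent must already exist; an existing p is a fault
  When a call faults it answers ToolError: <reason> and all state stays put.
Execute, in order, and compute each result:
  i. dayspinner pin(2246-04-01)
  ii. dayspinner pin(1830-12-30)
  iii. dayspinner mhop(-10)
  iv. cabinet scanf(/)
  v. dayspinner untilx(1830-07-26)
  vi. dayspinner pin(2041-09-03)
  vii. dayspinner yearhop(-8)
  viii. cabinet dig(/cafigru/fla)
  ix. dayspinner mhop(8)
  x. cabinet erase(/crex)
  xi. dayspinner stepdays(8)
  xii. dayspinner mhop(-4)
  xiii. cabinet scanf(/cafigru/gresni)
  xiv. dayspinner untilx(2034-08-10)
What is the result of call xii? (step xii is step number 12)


Answer: 2034-01-11

Derivation:
~$ dayspinner pin d→2246-04-01
  2246-04-01
~$ dayspinner pin d→1830-12-30
  1830-12-30
~$ dayspinner mhop n→-10
  1830-02-28
~$ cabinet scanf p→/
  [cafigru/, crex]
~$ dayspinner untilx d→1830-07-26
  148
~$ dayspinner pin d→2041-09-03
  2041-09-03
~$ dayspinner yearhop n→-8
  2033-09-03
~$ cabinet dig p→/cafigru/fla
  ok
~$ dayspinner mhop n→8
  2034-05-03
~$ cabinet erase p→/crex
  ok
~$ dayspinner stepdays n→8
  2034-05-11
~$ dayspinner mhop n→-4
  2034-01-11
~$ cabinet scanf p→/cafigru/gresni
  []
~$ dayspinner untilx d→2034-08-10
  211


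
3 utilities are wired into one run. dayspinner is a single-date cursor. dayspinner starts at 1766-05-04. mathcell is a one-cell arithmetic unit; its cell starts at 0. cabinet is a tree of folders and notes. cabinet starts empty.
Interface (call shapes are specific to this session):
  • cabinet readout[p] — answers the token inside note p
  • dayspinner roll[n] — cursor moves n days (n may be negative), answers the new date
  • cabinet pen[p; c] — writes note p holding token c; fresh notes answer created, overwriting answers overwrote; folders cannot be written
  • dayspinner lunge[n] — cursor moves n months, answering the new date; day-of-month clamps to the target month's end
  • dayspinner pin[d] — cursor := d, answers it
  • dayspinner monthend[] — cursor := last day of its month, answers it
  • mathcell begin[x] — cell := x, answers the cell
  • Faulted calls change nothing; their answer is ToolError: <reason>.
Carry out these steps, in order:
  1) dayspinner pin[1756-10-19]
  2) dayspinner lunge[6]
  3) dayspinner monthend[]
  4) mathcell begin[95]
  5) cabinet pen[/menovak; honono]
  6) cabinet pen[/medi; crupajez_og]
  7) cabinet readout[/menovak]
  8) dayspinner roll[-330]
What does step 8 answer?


Answer: 1756-06-04

Derivation:
I invoke dayspinner pin with 1756-10-19, and observe 1756-10-19.
Next I call dayspinner lunge with 6, and observe 1757-04-19.
Now I run dayspinner monthend, — result: 1757-04-30.
Now I run mathcell begin with 95, and see 95.
I invoke cabinet pen with /menovak, honono, and get created.
I invoke cabinet pen with /medi, crupajez_og, and get created.
Now I run cabinet readout with /menovak, giving honono.
Now I run dayspinner roll with -330, giving 1756-06-04.


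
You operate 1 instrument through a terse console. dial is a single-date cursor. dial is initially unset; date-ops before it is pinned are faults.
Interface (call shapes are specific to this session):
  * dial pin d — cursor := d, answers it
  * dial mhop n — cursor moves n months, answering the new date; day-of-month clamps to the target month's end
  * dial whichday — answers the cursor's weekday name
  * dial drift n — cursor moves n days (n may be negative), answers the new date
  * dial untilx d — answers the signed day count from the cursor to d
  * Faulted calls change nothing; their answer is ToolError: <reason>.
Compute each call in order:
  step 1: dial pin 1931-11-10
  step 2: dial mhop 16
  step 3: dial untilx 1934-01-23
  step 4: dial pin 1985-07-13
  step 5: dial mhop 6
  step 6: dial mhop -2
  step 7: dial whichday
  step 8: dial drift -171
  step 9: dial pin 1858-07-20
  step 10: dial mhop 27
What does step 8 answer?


Answer: 1985-05-26

Derivation:
$ dial pin d=1931-11-10
= 1931-11-10
$ dial mhop n=16
= 1933-03-10
$ dial untilx d=1934-01-23
= 319
$ dial pin d=1985-07-13
= 1985-07-13
$ dial mhop n=6
= 1986-01-13
$ dial mhop n=-2
= 1985-11-13
$ dial whichday
= Wednesday
$ dial drift n=-171
= 1985-05-26
$ dial pin d=1858-07-20
= 1858-07-20
$ dial mhop n=27
= 1860-10-20


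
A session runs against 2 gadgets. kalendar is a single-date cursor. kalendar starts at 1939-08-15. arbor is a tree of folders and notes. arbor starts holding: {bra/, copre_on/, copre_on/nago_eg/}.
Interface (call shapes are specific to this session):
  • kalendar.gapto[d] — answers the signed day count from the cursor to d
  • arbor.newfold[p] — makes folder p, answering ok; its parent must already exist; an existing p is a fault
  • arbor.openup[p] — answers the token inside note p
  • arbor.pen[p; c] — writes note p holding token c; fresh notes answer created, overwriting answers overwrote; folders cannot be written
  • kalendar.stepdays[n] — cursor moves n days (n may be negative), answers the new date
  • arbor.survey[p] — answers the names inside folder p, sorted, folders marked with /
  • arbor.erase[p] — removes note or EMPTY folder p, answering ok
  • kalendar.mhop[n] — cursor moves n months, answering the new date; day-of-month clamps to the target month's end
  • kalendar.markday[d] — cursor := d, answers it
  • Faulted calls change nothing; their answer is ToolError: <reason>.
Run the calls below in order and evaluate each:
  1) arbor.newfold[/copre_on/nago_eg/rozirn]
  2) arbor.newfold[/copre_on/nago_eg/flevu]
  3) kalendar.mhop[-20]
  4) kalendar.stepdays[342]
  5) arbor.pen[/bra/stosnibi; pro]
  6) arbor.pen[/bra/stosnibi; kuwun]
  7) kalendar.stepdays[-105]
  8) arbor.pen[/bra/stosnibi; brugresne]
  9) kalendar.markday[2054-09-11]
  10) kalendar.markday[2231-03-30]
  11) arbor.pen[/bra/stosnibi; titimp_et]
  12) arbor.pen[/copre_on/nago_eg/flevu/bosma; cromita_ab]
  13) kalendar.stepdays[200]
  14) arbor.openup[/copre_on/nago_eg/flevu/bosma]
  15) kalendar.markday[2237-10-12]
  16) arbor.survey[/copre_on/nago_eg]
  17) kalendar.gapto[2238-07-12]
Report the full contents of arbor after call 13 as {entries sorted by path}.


Answer: {bra/, bra/stosnibi=titimp_et, copre_on/, copre_on/nago_eg/, copre_on/nago_eg/flevu/, copre_on/nago_eg/flevu/bosma=cromita_ab, copre_on/nago_eg/rozirn/}

Derivation:
! 1. arbor.newfold(p='/copre_on/nago_eg/rozirn') ~> ok
! 2. arbor.newfold(p='/copre_on/nago_eg/flevu') ~> ok
! 3. kalendar.mhop(n='-20') ~> 1937-12-15
! 4. kalendar.stepdays(n='342') ~> 1938-11-22
! 5. arbor.pen(p='/bra/stosnibi', c='pro') ~> created
! 6. arbor.pen(p='/bra/stosnibi', c='kuwun') ~> overwrote
! 7. kalendar.stepdays(n='-105') ~> 1938-08-09
! 8. arbor.pen(p='/bra/stosnibi', c='brugresne') ~> overwrote
! 9. kalendar.markday(d='2054-09-11') ~> 2054-09-11
! 10. kalendar.markday(d='2231-03-30') ~> 2231-03-30
! 11. arbor.pen(p='/bra/stosnibi', c='titimp_et') ~> overwrote
! 12. arbor.pen(p='/copre_on/nago_eg/flevu/bosma', c='cromita_ab') ~> created
! 13. kalendar.stepdays(n='200') ~> 2231-10-16
! 14. arbor.openup(p='/copre_on/nago_eg/flevu/bosma') ~> cromita_ab
! 15. kalendar.markday(d='2237-10-12') ~> 2237-10-12
! 16. arbor.survey(p='/copre_on/nago_eg') ~> [flevu/, rozirn/]
! 17. kalendar.gapto(d='2238-07-12') ~> 273


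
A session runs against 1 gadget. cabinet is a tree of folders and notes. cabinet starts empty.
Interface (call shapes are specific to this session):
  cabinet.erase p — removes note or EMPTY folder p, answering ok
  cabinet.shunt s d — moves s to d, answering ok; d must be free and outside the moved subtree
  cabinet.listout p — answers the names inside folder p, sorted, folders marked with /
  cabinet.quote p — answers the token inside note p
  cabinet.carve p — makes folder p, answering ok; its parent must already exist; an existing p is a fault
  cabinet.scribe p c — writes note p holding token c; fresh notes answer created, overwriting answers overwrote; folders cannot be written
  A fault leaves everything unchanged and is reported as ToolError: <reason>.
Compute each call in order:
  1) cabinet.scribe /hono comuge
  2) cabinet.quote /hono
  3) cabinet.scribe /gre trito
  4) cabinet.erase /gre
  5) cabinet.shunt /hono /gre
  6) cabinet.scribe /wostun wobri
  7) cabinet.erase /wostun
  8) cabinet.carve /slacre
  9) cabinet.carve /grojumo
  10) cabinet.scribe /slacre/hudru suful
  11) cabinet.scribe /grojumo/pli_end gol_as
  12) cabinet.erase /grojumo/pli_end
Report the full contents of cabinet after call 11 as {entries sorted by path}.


[in] scribe p→/hono c→comuge
  created
[in] quote p→/hono
  comuge
[in] scribe p→/gre c→trito
  created
[in] erase p→/gre
  ok
[in] shunt s→/hono d→/gre
  ok
[in] scribe p→/wostun c→wobri
  created
[in] erase p→/wostun
  ok
[in] carve p→/slacre
  ok
[in] carve p→/grojumo
  ok
[in] scribe p→/slacre/hudru c→suful
  created
[in] scribe p→/grojumo/pli_end c→gol_as
  created
[in] erase p→/grojumo/pli_end
  ok

Answer: {gre=comuge, grojumo/, grojumo/pli_end=gol_as, slacre/, slacre/hudru=suful}


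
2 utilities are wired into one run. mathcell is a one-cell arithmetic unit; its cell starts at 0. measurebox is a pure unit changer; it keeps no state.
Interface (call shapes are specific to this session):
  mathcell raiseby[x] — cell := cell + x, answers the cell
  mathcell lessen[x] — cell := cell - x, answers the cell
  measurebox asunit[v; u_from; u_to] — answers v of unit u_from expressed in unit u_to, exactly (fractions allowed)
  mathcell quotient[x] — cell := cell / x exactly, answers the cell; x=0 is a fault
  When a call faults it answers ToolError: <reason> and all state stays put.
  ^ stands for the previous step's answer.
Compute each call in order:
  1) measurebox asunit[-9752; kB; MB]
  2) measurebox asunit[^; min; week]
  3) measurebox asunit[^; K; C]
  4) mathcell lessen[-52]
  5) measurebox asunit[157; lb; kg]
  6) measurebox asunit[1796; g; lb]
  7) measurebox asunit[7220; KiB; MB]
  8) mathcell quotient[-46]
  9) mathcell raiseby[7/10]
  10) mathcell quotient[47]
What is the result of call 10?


→ measurebox asunit(v='-9752', u_from='kB', u_to='MB')
← -1219/125
→ measurebox asunit(v='^', u_from='min', u_to='week')
← -1219/1260000
→ measurebox asunit(v='^', u_from='K', u_to='C')
← -344170219/1260000
→ mathcell lessen(x='-52')
← 52
→ measurebox asunit(v='157', u_from='lb', u_to='kg')
← 7121400209/100000000
→ measurebox asunit(v='1796', u_from='g', u_to='lb')
← 179600000/45359237
→ measurebox asunit(v='7220', u_from='KiB', u_to='MB')
← 23104/3125
→ mathcell quotient(x='-46')
← -26/23
→ mathcell raiseby(x='7/10')
← -99/230
→ mathcell quotient(x='47')
← -99/10810

Answer: -99/10810


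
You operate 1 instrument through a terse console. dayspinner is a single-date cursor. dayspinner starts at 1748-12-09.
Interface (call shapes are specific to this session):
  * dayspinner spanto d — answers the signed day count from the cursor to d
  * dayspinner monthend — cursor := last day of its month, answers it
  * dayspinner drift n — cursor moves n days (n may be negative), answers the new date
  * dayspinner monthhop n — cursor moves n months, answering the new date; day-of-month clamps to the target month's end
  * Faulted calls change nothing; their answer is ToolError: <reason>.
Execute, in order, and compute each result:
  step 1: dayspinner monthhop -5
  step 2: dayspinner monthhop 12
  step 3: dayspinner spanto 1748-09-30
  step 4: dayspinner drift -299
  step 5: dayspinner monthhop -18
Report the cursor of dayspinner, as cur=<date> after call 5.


$ dayspinner monthhop -5
  1748-07-09
$ dayspinner monthhop 12
  1749-07-09
$ dayspinner spanto 1748-09-30
  -282
$ dayspinner drift -299
  1748-09-13
$ dayspinner monthhop -18
  1747-03-13

Answer: cur=1747-03-13


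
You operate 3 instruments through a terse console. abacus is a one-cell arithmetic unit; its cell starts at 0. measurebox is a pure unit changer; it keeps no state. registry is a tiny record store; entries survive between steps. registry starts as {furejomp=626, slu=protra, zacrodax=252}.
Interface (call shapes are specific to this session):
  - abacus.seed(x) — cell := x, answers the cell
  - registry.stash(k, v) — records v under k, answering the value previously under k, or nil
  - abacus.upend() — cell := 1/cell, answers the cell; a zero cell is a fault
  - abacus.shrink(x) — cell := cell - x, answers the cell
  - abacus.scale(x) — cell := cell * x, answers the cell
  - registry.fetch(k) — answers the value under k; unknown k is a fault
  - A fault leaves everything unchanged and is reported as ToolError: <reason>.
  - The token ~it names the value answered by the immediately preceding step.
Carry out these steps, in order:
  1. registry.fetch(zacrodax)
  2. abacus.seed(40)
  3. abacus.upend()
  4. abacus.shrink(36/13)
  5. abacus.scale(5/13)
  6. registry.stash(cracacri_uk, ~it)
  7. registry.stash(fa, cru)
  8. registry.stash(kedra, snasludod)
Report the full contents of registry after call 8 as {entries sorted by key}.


Answer: {cracacri_uk=-1427/1352, fa=cru, furejomp=626, kedra=snasludod, slu=protra, zacrodax=252}

Derivation:
Invoking registry.fetch(k='zacrodax'), yielding 252.
I invoke abacus.seed(x='40'), and observe 40.
Invoking abacus.upend(), and observe 1/40.
Next I call abacus.shrink(x='36/13'), — result: -1427/520.
Calling abacus.scale(x='5/13'), giving -1427/1352.
Calling registry.stash(k='cracacri_uk', v='~it'), yielding nil.
I try registry.stash(k='fa', v='cru'), yielding nil.
Using registry.stash(k='kedra', v='snasludod'): nil.


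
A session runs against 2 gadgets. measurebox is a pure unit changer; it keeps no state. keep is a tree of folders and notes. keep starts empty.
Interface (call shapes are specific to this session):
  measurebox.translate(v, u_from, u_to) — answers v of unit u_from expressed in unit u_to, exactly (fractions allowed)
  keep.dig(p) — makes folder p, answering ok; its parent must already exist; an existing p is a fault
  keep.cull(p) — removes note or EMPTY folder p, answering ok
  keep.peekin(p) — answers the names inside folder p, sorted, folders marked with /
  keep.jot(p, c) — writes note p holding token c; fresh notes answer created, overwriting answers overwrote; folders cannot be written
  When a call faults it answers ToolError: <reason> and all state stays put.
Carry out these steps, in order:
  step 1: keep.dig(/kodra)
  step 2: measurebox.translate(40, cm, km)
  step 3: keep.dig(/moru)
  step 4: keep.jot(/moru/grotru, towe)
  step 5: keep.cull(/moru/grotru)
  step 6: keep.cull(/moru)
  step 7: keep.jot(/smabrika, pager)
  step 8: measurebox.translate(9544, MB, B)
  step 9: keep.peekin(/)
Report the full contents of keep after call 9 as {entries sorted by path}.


Answer: {kodra/, smabrika=pager}

Derivation:
→ keep.dig(p='/kodra')
← ok
→ measurebox.translate(v='40', u_from='cm', u_to='km')
← 1/2500
→ keep.dig(p='/moru')
← ok
→ keep.jot(p='/moru/grotru', c='towe')
← created
→ keep.cull(p='/moru/grotru')
← ok
→ keep.cull(p='/moru')
← ok
→ keep.jot(p='/smabrika', c='pager')
← created
→ measurebox.translate(v='9544', u_from='MB', u_to='B')
← 9544000000
→ keep.peekin(p='/')
← [kodra/, smabrika]


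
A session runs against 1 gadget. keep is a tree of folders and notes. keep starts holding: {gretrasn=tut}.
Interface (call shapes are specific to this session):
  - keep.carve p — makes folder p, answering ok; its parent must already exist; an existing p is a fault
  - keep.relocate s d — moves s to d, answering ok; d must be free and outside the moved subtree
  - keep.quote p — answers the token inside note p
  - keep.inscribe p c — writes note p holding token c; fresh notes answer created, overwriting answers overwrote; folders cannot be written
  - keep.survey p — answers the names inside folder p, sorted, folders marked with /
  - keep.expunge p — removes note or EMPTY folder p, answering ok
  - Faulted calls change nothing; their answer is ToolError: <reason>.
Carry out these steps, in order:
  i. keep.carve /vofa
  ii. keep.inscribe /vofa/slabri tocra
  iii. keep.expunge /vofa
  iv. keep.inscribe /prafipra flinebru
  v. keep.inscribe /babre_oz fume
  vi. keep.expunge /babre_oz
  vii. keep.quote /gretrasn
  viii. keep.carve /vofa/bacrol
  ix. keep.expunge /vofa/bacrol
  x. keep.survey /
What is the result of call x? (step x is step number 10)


I call keep.carve with p: /vofa, which returns ok.
I call keep.inscribe with p: /vofa/slabri, c: tocra, yielding created.
Now I run keep.expunge with p: /vofa, yielding ToolError: not empty.
Using keep.inscribe with p: /prafipra, c: flinebru, and observe created.
Then keep.inscribe with p: /babre_oz, c: fume, which returns created.
I invoke keep.expunge with p: /babre_oz, yielding ok.
I call keep.quote with p: /gretrasn, which returns tut.
I invoke keep.carve with p: /vofa/bacrol, yielding ok.
Using keep.expunge with p: /vofa/bacrol: ok.
Then keep.survey with p: /, — result: [gretrasn, prafipra, vofa/].

Answer: [gretrasn, prafipra, vofa/]


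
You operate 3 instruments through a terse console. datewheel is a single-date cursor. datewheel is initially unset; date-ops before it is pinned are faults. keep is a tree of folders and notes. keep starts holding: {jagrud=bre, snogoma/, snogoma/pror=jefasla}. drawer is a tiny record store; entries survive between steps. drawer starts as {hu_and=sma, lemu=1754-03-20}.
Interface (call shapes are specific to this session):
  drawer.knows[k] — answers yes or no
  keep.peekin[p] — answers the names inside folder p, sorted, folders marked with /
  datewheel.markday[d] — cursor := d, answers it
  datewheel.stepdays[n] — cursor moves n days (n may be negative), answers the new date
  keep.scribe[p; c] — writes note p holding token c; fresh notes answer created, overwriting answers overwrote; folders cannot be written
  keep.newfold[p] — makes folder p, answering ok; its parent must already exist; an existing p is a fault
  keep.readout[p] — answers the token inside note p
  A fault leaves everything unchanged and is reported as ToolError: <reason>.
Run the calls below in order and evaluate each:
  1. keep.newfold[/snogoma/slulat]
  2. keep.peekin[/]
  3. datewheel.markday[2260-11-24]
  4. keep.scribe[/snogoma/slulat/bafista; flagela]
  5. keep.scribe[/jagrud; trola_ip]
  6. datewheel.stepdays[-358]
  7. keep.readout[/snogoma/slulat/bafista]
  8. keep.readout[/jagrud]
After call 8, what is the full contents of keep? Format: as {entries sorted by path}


Answer: {jagrud=trola_ip, snogoma/, snogoma/pror=jefasla, snogoma/slulat/, snogoma/slulat/bafista=flagela}

Derivation:
→ newfold(p→/snogoma/slulat)
← ok
→ peekin(p→/)
← [jagrud, snogoma/]
→ markday(d→2260-11-24)
← 2260-11-24
→ scribe(p→/snogoma/slulat/bafista, c→flagela)
← created
→ scribe(p→/jagrud, c→trola_ip)
← overwrote
→ stepdays(n→-358)
← 2259-12-02
→ readout(p→/snogoma/slulat/bafista)
← flagela
→ readout(p→/jagrud)
← trola_ip


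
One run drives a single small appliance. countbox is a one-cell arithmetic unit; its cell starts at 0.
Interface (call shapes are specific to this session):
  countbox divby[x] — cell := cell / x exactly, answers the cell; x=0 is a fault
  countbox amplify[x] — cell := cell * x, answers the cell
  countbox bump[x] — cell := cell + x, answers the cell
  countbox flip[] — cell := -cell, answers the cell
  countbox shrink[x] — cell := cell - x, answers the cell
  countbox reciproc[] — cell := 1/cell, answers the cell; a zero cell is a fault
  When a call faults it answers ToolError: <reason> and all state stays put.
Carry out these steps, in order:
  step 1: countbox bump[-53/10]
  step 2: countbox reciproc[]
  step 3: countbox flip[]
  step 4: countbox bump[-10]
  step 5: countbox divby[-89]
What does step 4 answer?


Step: countbox bump[-53/10]
Result: -53/10
Step: countbox reciproc[]
Result: -10/53
Step: countbox flip[]
Result: 10/53
Step: countbox bump[-10]
Result: -520/53
Step: countbox divby[-89]
Result: 520/4717

Answer: -520/53


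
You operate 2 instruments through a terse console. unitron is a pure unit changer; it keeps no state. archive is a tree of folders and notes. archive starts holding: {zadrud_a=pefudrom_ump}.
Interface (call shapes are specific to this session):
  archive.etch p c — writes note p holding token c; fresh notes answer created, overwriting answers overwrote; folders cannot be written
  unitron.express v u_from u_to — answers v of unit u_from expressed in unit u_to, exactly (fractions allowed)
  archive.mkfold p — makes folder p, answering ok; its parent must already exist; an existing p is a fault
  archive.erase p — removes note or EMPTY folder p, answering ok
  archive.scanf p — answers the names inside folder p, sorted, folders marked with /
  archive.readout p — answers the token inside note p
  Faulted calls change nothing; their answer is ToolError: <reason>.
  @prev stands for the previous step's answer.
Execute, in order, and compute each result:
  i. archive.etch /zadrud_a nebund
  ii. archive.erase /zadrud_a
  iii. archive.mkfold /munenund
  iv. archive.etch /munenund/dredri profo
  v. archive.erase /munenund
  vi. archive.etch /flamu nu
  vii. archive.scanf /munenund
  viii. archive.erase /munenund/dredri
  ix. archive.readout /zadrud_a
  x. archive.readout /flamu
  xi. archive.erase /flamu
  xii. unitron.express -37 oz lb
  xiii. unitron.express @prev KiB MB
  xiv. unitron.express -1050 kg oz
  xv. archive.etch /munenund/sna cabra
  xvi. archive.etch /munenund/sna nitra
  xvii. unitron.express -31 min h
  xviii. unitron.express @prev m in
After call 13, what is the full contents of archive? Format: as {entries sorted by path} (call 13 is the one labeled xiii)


Answer: {munenund/}

Derivation:
% etch p=/zadrud_a c=nebund
:: overwrote
% erase p=/zadrud_a
:: ok
% mkfold p=/munenund
:: ok
% etch p=/munenund/dredri c=profo
:: created
% erase p=/munenund
:: ToolError: not empty
% etch p=/flamu c=nu
:: created
% scanf p=/munenund
:: [dredri]
% erase p=/munenund/dredri
:: ok
% readout p=/zadrud_a
:: ToolError: not found
% readout p=/flamu
:: nu
% erase p=/flamu
:: ok
% express v=-37 u_from=oz u_to=lb
:: -37/16
% express v=@prev u_from=KiB u_to=MB
:: -37/15625
% express v=-1050 u_from=kg u_to=oz
:: -240000000000/6479891
% etch p=/munenund/sna c=cabra
:: created
% etch p=/munenund/sna c=nitra
:: overwrote
% express v=-31 u_from=min u_to=h
:: -31/60
% express v=@prev u_from=m u_to=in
:: -7750/381


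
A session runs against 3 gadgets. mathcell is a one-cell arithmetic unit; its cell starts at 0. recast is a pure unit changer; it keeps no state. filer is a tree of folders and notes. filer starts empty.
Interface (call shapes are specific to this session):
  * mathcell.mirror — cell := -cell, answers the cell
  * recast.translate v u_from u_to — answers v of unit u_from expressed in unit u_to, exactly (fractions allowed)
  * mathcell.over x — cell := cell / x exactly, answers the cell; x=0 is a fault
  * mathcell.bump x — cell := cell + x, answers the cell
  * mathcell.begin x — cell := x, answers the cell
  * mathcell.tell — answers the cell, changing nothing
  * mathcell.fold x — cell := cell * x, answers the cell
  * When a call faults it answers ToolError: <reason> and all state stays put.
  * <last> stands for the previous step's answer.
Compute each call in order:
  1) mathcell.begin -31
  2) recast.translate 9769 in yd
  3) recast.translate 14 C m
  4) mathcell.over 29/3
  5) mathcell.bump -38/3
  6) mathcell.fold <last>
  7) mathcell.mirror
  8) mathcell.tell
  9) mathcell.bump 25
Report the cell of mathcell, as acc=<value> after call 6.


Answer: acc=1907161/7569

Derivation:
! 1. mathcell.begin(x='-31') : -31
! 2. recast.translate(v='9769', u_from='in', u_to='yd') : 9769/36
! 3. recast.translate(v='14', u_from='C', u_to='m') : ToolError: incompatible units
! 4. mathcell.over(x='29/3') : -93/29
! 5. mathcell.bump(x='-38/3') : -1381/87
! 6. mathcell.fold(x='<last>') : 1907161/7569
! 7. mathcell.mirror() : -1907161/7569
! 8. mathcell.tell() : -1907161/7569
! 9. mathcell.bump(x='25') : -1717936/7569


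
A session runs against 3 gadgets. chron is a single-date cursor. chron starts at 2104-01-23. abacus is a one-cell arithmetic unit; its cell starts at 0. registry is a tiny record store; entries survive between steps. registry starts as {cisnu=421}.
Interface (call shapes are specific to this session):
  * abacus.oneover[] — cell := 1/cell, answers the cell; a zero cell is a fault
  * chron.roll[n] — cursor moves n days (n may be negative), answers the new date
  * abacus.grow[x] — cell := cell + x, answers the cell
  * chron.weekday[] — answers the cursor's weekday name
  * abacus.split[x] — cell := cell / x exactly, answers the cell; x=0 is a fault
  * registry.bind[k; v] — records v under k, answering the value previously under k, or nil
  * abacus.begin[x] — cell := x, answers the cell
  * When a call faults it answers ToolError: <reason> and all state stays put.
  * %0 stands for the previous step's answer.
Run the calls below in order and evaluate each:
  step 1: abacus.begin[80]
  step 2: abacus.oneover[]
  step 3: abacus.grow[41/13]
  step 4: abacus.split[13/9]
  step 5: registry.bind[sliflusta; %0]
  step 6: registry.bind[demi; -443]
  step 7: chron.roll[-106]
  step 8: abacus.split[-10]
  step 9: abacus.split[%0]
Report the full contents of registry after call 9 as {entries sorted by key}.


Answer: {cisnu=421, demi=-443, sliflusta=29637/13520}

Derivation:
Step: abacus.begin[x→80]
Result: 80
Step: abacus.oneover[]
Result: 1/80
Step: abacus.grow[x→41/13]
Result: 3293/1040
Step: abacus.split[x→13/9]
Result: 29637/13520
Step: registry.bind[k→sliflusta; v→%0]
Result: nil
Step: registry.bind[k→demi; v→-443]
Result: nil
Step: chron.roll[n→-106]
Result: 2103-10-09
Step: abacus.split[x→-10]
Result: -29637/135200
Step: abacus.split[x→%0]
Result: 1


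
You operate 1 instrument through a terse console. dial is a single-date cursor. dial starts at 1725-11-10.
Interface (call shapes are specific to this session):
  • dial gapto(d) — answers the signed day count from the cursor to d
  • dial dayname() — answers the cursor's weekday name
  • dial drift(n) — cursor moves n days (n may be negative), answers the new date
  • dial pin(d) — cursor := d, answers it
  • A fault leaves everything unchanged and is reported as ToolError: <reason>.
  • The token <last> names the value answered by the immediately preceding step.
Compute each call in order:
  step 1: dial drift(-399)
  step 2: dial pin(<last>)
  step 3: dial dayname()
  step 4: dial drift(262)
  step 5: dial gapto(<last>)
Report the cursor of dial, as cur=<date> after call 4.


·→ dial drift(n: -399)
·← 1724-10-07
·→ dial pin(d: <last>)
·← 1724-10-07
·→ dial dayname()
·← Saturday
·→ dial drift(n: 262)
·← 1725-06-26
·→ dial gapto(d: <last>)
·← 0

Answer: cur=1725-06-26


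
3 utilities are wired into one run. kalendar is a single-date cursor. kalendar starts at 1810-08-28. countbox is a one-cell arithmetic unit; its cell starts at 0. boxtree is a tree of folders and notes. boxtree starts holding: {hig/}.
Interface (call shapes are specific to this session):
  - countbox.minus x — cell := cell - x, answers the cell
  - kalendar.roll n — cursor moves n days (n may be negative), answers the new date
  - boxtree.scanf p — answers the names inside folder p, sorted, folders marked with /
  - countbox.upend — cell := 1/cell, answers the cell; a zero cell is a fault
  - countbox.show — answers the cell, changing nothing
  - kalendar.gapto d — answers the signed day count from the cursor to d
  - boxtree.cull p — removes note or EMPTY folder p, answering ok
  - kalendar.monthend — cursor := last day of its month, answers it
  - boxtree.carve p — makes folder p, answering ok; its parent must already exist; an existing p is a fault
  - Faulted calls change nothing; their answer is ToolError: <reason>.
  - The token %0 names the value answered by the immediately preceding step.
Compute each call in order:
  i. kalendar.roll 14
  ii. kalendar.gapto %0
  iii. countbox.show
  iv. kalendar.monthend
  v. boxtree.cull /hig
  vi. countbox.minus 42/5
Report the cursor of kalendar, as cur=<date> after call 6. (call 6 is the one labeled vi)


CALL kalendar.roll[14]
RET  1810-09-11
CALL kalendar.gapto[%0]
RET  0
CALL countbox.show[]
RET  0
CALL kalendar.monthend[]
RET  1810-09-30
CALL boxtree.cull[/hig]
RET  ok
CALL countbox.minus[42/5]
RET  -42/5

Answer: cur=1810-09-30
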